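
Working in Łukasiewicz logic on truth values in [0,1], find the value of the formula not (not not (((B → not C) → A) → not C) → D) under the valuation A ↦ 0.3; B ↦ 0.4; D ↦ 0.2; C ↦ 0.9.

not C: Łukasiewicz ¬ gives 1 − 0.9 = 0.1
(B → not C): min(1, 1 − 0.4 + 0.1) = 0.7
((B → not C) → A): min(1, 1 − 0.7 + 0.3) = 0.6
not C: Łukasiewicz ¬ gives 1 − 0.9 = 0.1
(((B → not C) → A) → not C): min(1, 1 − 0.6 + 0.1) = 0.5
not (((B → not C) → A) → not C): Łukasiewicz ¬ gives 1 − 0.5 = 0.5
not not (((B → not C) → A) → not C): Łukasiewicz ¬ gives 1 − 0.5 = 0.5
(not not (((B → not C) → A) → not C) → D): min(1, 1 − 0.5 + 0.2) = 0.7
not (not not (((B → not C) → A) → not C) → D): Łukasiewicz ¬ gives 1 − 0.7 = 0.3

0.30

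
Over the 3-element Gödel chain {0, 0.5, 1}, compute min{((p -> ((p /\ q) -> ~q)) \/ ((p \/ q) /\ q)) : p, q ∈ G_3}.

The minimum is attained at p = 0.5, q = 0.5:
  (p /\ q) = min(0.5, 0.5) = 0.5
  ~q: Gödel ¬ of 0.5 = 0 (operand ≠ 0)
  ((p /\ q) -> ~q): 0.5 > 0, so result = 0
  (p -> ((p /\ q) -> ~q)): 0.5 > 0, so result = 0
  (p \/ q) = max(0.5, 0.5) = 0.5
  ((p \/ q) /\ q) = min(0.5, 0.5) = 0.5
  ((p -> ((p /\ q) -> ~q)) \/ ((p \/ q) /\ q)) = max(0, 0.5) = 0.5
Checking all 9 assignments confirms none give a value below 0.50.

0.50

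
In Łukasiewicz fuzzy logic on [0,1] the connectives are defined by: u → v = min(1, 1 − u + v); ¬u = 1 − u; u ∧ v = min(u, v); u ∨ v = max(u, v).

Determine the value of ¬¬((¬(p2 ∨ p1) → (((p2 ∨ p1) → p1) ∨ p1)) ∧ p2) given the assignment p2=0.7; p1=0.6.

(p2 ∨ p1) = max(0.7, 0.6) = 0.7
¬(p2 ∨ p1): Łukasiewicz ¬ gives 1 − 0.7 = 0.3
(p2 ∨ p1) = max(0.7, 0.6) = 0.7
((p2 ∨ p1) → p1): min(1, 1 − 0.7 + 0.6) = 0.9
(((p2 ∨ p1) → p1) ∨ p1) = max(0.9, 0.6) = 0.9
(¬(p2 ∨ p1) → (((p2 ∨ p1) → p1) ∨ p1)): min(1, 1 − 0.3 + 0.9) = 1
((¬(p2 ∨ p1) → (((p2 ∨ p1) → p1) ∨ p1)) ∧ p2) = min(1, 0.7) = 0.7
¬((¬(p2 ∨ p1) → (((p2 ∨ p1) → p1) ∨ p1)) ∧ p2): Łukasiewicz ¬ gives 1 − 0.7 = 0.3
¬¬((¬(p2 ∨ p1) → (((p2 ∨ p1) → p1) ∨ p1)) ∧ p2): Łukasiewicz ¬ gives 1 − 0.3 = 0.7

0.70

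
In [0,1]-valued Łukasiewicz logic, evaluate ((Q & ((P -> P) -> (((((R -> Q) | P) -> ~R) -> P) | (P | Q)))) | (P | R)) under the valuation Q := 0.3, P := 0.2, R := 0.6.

0.60

(P -> P): min(1, 1 − 0.2 + 0.2) = 1
(R -> Q): min(1, 1 − 0.6 + 0.3) = 0.7
((R -> Q) | P) = max(0.7, 0.2) = 0.7
~R: Łukasiewicz ¬ gives 1 − 0.6 = 0.4
(((R -> Q) | P) -> ~R): min(1, 1 − 0.7 + 0.4) = 0.7
((((R -> Q) | P) -> ~R) -> P): min(1, 1 − 0.7 + 0.2) = 0.5
(P | Q) = max(0.2, 0.3) = 0.3
(((((R -> Q) | P) -> ~R) -> P) | (P | Q)) = max(0.5, 0.3) = 0.5
((P -> P) -> (((((R -> Q) | P) -> ~R) -> P) | (P | Q))): min(1, 1 − 1 + 0.5) = 0.5
(Q & ((P -> P) -> (((((R -> Q) | P) -> ~R) -> P) | (P | Q)))) = min(0.3, 0.5) = 0.3
(P | R) = max(0.2, 0.6) = 0.6
((Q & ((P -> P) -> (((((R -> Q) | P) -> ~R) -> P) | (P | Q)))) | (P | R)) = max(0.3, 0.6) = 0.6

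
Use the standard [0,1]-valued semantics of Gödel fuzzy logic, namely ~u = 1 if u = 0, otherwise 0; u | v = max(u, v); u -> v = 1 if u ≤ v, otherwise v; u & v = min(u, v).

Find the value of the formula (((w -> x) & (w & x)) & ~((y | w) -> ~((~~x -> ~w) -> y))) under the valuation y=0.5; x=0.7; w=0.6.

0.60

(w -> x): 0.6 ≤ 0.7, so result = 1
(w & x) = min(0.6, 0.7) = 0.6
((w -> x) & (w & x)) = min(1, 0.6) = 0.6
(y | w) = max(0.5, 0.6) = 0.6
~x: Gödel ¬ of 0.7 = 0 (operand ≠ 0)
~~x: Gödel ¬ of 0 = 1 (operand is 0)
~w: Gödel ¬ of 0.6 = 0 (operand ≠ 0)
(~~x -> ~w): 1 > 0, so result = 0
((~~x -> ~w) -> y): 0 ≤ 0.5, so result = 1
~((~~x -> ~w) -> y): Gödel ¬ of 1 = 0 (operand ≠ 0)
((y | w) -> ~((~~x -> ~w) -> y)): 0.6 > 0, so result = 0
~((y | w) -> ~((~~x -> ~w) -> y)): Gödel ¬ of 0 = 1 (operand is 0)
(((w -> x) & (w & x)) & ~((y | w) -> ~((~~x -> ~w) -> y))) = min(0.6, 1) = 0.6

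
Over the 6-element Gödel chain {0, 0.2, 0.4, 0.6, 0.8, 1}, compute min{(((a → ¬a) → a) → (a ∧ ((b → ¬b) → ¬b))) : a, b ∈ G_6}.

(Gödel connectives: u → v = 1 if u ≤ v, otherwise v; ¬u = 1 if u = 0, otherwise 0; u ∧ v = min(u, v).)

The minimum is attained at a = 0.2, b = 0:
  ¬a: Gödel ¬ of 0.2 = 0 (operand ≠ 0)
  (a → ¬a): 0.2 > 0, so result = 0
  ((a → ¬a) → a): 0 ≤ 0.2, so result = 1
  ¬b: Gödel ¬ of 0 = 1 (operand is 0)
  (b → ¬b): 0 ≤ 1, so result = 1
  ¬b: Gödel ¬ of 0 = 1 (operand is 0)
  ((b → ¬b) → ¬b): 1 ≤ 1, so result = 1
  (a ∧ ((b → ¬b) → ¬b)) = min(0.2, 1) = 0.2
  (((a → ¬a) → a) → (a ∧ ((b → ¬b) → ¬b))): 1 > 0.2, so result = 0.2
Checking all 36 assignments confirms none give a value below 0.20.

0.20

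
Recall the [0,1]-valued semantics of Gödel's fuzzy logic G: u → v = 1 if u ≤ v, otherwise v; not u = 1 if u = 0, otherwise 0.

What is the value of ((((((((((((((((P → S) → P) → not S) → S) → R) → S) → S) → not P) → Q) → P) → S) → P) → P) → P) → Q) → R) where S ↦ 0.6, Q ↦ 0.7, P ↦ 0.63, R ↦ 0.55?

(P → S): 0.63 > 0.6, so result = 0.6
((P → S) → P): 0.6 ≤ 0.63, so result = 1
not S: Gödel ¬ of 0.6 = 0 (operand ≠ 0)
(((P → S) → P) → not S): 1 > 0, so result = 0
((((P → S) → P) → not S) → S): 0 ≤ 0.6, so result = 1
(((((P → S) → P) → not S) → S) → R): 1 > 0.55, so result = 0.55
((((((P → S) → P) → not S) → S) → R) → S): 0.55 ≤ 0.6, so result = 1
(((((((P → S) → P) → not S) → S) → R) → S) → S): 1 > 0.6, so result = 0.6
not P: Gödel ¬ of 0.63 = 0 (operand ≠ 0)
((((((((P → S) → P) → not S) → S) → R) → S) → S) → not P): 0.6 > 0, so result = 0
(((((((((P → S) → P) → not S) → S) → R) → S) → S) → not P) → Q): 0 ≤ 0.7, so result = 1
((((((((((P → S) → P) → not S) → S) → R) → S) → S) → not P) → Q) → P): 1 > 0.63, so result = 0.63
(((((((((((P → S) → P) → not S) → S) → R) → S) → S) → not P) → Q) → P) → S): 0.63 > 0.6, so result = 0.6
((((((((((((P → S) → P) → not S) → S) → R) → S) → S) → not P) → Q) → P) → S) → P): 0.6 ≤ 0.63, so result = 1
(((((((((((((P → S) → P) → not S) → S) → R) → S) → S) → not P) → Q) → P) → S) → P) → P): 1 > 0.63, so result = 0.63
((((((((((((((P → S) → P) → not S) → S) → R) → S) → S) → not P) → Q) → P) → S) → P) → P) → P): 0.63 ≤ 0.63, so result = 1
(((((((((((((((P → S) → P) → not S) → S) → R) → S) → S) → not P) → Q) → P) → S) → P) → P) → P) → Q): 1 > 0.7, so result = 0.7
((((((((((((((((P → S) → P) → not S) → S) → R) → S) → S) → not P) → Q) → P) → S) → P) → P) → P) → Q) → R): 0.7 > 0.55, so result = 0.55

0.55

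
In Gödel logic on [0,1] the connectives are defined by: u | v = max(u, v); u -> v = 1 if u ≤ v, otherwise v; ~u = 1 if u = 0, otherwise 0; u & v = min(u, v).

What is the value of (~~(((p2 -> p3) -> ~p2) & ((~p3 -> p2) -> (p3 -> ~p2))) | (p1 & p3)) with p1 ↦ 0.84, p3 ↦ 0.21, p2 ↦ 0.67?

(p2 -> p3): 0.67 > 0.21, so result = 0.21
~p2: Gödel ¬ of 0.67 = 0 (operand ≠ 0)
((p2 -> p3) -> ~p2): 0.21 > 0, so result = 0
~p3: Gödel ¬ of 0.21 = 0 (operand ≠ 0)
(~p3 -> p2): 0 ≤ 0.67, so result = 1
~p2: Gödel ¬ of 0.67 = 0 (operand ≠ 0)
(p3 -> ~p2): 0.21 > 0, so result = 0
((~p3 -> p2) -> (p3 -> ~p2)): 1 > 0, so result = 0
(((p2 -> p3) -> ~p2) & ((~p3 -> p2) -> (p3 -> ~p2))) = min(0, 0) = 0
~(((p2 -> p3) -> ~p2) & ((~p3 -> p2) -> (p3 -> ~p2))): Gödel ¬ of 0 = 1 (operand is 0)
~~(((p2 -> p3) -> ~p2) & ((~p3 -> p2) -> (p3 -> ~p2))): Gödel ¬ of 1 = 0 (operand ≠ 0)
(p1 & p3) = min(0.84, 0.21) = 0.21
(~~(((p2 -> p3) -> ~p2) & ((~p3 -> p2) -> (p3 -> ~p2))) | (p1 & p3)) = max(0, 0.21) = 0.21

0.21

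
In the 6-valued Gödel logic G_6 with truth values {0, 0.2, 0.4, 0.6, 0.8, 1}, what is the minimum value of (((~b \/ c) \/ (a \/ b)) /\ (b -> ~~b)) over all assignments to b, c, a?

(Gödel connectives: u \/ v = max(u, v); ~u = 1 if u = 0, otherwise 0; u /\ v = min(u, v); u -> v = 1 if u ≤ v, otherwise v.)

The minimum is attained at b = 0.2, c = 0, a = 0:
  ~b: Gödel ¬ of 0.2 = 0 (operand ≠ 0)
  (~b \/ c) = max(0, 0) = 0
  (a \/ b) = max(0, 0.2) = 0.2
  ((~b \/ c) \/ (a \/ b)) = max(0, 0.2) = 0.2
  ~b: Gödel ¬ of 0.2 = 0 (operand ≠ 0)
  ~~b: Gödel ¬ of 0 = 1 (operand is 0)
  (b -> ~~b): 0.2 ≤ 1, so result = 1
  (((~b \/ c) \/ (a \/ b)) /\ (b -> ~~b)) = min(0.2, 1) = 0.2
Checking all 216 assignments confirms none give a value below 0.20.

0.20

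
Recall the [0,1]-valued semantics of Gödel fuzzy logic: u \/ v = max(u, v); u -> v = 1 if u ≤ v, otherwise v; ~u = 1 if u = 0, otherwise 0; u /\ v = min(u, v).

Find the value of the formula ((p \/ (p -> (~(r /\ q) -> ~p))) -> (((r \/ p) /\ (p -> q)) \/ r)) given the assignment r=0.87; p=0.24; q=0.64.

0.87

(r /\ q) = min(0.87, 0.64) = 0.64
~(r /\ q): Gödel ¬ of 0.64 = 0 (operand ≠ 0)
~p: Gödel ¬ of 0.24 = 0 (operand ≠ 0)
(~(r /\ q) -> ~p): 0 ≤ 0, so result = 1
(p -> (~(r /\ q) -> ~p)): 0.24 ≤ 1, so result = 1
(p \/ (p -> (~(r /\ q) -> ~p))) = max(0.24, 1) = 1
(r \/ p) = max(0.87, 0.24) = 0.87
(p -> q): 0.24 ≤ 0.64, so result = 1
((r \/ p) /\ (p -> q)) = min(0.87, 1) = 0.87
(((r \/ p) /\ (p -> q)) \/ r) = max(0.87, 0.87) = 0.87
((p \/ (p -> (~(r /\ q) -> ~p))) -> (((r \/ p) /\ (p -> q)) \/ r)): 1 > 0.87, so result = 0.87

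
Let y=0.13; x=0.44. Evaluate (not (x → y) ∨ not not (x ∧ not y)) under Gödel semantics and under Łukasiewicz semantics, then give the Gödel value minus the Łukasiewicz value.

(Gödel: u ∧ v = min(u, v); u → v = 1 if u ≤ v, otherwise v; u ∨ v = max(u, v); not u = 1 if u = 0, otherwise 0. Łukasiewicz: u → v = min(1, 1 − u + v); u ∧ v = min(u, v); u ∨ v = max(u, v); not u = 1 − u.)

Gödel evaluation:
  (x → y): 0.44 > 0.13, so result = 0.13
  not (x → y): Gödel ¬ of 0.13 = 0 (operand ≠ 0)
  not y: Gödel ¬ of 0.13 = 0 (operand ≠ 0)
  (x ∧ not y) = min(0.44, 0) = 0
  not (x ∧ not y): Gödel ¬ of 0 = 1 (operand is 0)
  not not (x ∧ not y): Gödel ¬ of 1 = 0 (operand ≠ 0)
  (not (x → y) ∨ not not (x ∧ not y)) = max(0, 0) = 0
  Gödel value = 0
Łukasiewicz evaluation:
  (x → y): min(1, 1 − 0.44 + 0.13) = 0.69
  not (x → y): Łukasiewicz ¬ gives 1 − 0.69 = 0.31
  not y: Łukasiewicz ¬ gives 1 − 0.13 = 0.87
  (x ∧ not y) = min(0.44, 0.87) = 0.44
  not (x ∧ not y): Łukasiewicz ¬ gives 1 − 0.44 = 0.56
  not not (x ∧ not y): Łukasiewicz ¬ gives 1 − 0.56 = 0.44
  (not (x → y) ∨ not not (x ∧ not y)) = max(0.31, 0.44) = 0.44
  Łukasiewicz value = 0.44
Difference: 0 − 0.44 = -0.44

-0.44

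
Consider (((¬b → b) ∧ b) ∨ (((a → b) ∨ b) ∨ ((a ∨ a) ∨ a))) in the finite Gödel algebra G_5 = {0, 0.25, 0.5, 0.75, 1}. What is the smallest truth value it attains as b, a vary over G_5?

The minimum is attained at b = 0, a = 0.25:
  ¬b: Gödel ¬ of 0 = 1 (operand is 0)
  (¬b → b): 1 > 0, so result = 0
  ((¬b → b) ∧ b) = min(0, 0) = 0
  (a → b): 0.25 > 0, so result = 0
  ((a → b) ∨ b) = max(0, 0) = 0
  (a ∨ a) = max(0.25, 0.25) = 0.25
  ((a ∨ a) ∨ a) = max(0.25, 0.25) = 0.25
  (((a → b) ∨ b) ∨ ((a ∨ a) ∨ a)) = max(0, 0.25) = 0.25
  (((¬b → b) ∧ b) ∨ (((a → b) ∨ b) ∨ ((a ∨ a) ∨ a))) = max(0, 0.25) = 0.25
Checking all 25 assignments confirms none give a value below 0.25.

0.25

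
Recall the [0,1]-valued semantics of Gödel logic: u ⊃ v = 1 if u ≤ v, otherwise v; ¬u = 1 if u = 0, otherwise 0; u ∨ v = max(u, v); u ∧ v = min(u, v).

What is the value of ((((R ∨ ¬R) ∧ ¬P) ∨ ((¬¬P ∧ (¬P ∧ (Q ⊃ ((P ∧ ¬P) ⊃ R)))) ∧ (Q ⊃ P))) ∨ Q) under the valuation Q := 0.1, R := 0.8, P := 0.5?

0.10

¬R: Gödel ¬ of 0.8 = 0 (operand ≠ 0)
(R ∨ ¬R) = max(0.8, 0) = 0.8
¬P: Gödel ¬ of 0.5 = 0 (operand ≠ 0)
((R ∨ ¬R) ∧ ¬P) = min(0.8, 0) = 0
¬P: Gödel ¬ of 0.5 = 0 (operand ≠ 0)
¬¬P: Gödel ¬ of 0 = 1 (operand is 0)
¬P: Gödel ¬ of 0.5 = 0 (operand ≠ 0)
¬P: Gödel ¬ of 0.5 = 0 (operand ≠ 0)
(P ∧ ¬P) = min(0.5, 0) = 0
((P ∧ ¬P) ⊃ R): 0 ≤ 0.8, so result = 1
(Q ⊃ ((P ∧ ¬P) ⊃ R)): 0.1 ≤ 1, so result = 1
(¬P ∧ (Q ⊃ ((P ∧ ¬P) ⊃ R))) = min(0, 1) = 0
(¬¬P ∧ (¬P ∧ (Q ⊃ ((P ∧ ¬P) ⊃ R)))) = min(1, 0) = 0
(Q ⊃ P): 0.1 ≤ 0.5, so result = 1
((¬¬P ∧ (¬P ∧ (Q ⊃ ((P ∧ ¬P) ⊃ R)))) ∧ (Q ⊃ P)) = min(0, 1) = 0
(((R ∨ ¬R) ∧ ¬P) ∨ ((¬¬P ∧ (¬P ∧ (Q ⊃ ((P ∧ ¬P) ⊃ R)))) ∧ (Q ⊃ P))) = max(0, 0) = 0
((((R ∨ ¬R) ∧ ¬P) ∨ ((¬¬P ∧ (¬P ∧ (Q ⊃ ((P ∧ ¬P) ⊃ R)))) ∧ (Q ⊃ P))) ∨ Q) = max(0, 0.1) = 0.1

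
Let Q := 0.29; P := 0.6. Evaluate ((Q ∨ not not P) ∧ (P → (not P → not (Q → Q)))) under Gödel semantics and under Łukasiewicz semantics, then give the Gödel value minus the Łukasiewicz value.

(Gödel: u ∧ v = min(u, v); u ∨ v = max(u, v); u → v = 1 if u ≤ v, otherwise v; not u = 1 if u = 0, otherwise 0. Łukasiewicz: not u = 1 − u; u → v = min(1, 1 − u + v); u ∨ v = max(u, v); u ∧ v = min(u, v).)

0.40

Gödel evaluation:
  not P: Gödel ¬ of 0.6 = 0 (operand ≠ 0)
  not not P: Gödel ¬ of 0 = 1 (operand is 0)
  (Q ∨ not not P) = max(0.29, 1) = 1
  not P: Gödel ¬ of 0.6 = 0 (operand ≠ 0)
  (Q → Q): 0.29 ≤ 0.29, so result = 1
  not (Q → Q): Gödel ¬ of 1 = 0 (operand ≠ 0)
  (not P → not (Q → Q)): 0 ≤ 0, so result = 1
  (P → (not P → not (Q → Q))): 0.6 ≤ 1, so result = 1
  ((Q ∨ not not P) ∧ (P → (not P → not (Q → Q)))) = min(1, 1) = 1
  Gödel value = 1
Łukasiewicz evaluation:
  not P: Łukasiewicz ¬ gives 1 − 0.6 = 0.4
  not not P: Łukasiewicz ¬ gives 1 − 0.4 = 0.6
  (Q ∨ not not P) = max(0.29, 0.6) = 0.6
  not P: Łukasiewicz ¬ gives 1 − 0.6 = 0.4
  (Q → Q): min(1, 1 − 0.29 + 0.29) = 1
  not (Q → Q): Łukasiewicz ¬ gives 1 − 1 = 0
  (not P → not (Q → Q)): min(1, 1 − 0.4 + 0) = 0.6
  (P → (not P → not (Q → Q))): min(1, 1 − 0.6 + 0.6) = 1
  ((Q ∨ not not P) ∧ (P → (not P → not (Q → Q)))) = min(0.6, 1) = 0.6
  Łukasiewicz value = 0.6
Difference: 1 − 0.6 = 0.40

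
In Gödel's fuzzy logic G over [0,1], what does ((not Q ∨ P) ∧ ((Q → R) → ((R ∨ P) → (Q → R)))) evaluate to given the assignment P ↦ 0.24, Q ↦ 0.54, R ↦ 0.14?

0.24

not Q: Gödel ¬ of 0.54 = 0 (operand ≠ 0)
(not Q ∨ P) = max(0, 0.24) = 0.24
(Q → R): 0.54 > 0.14, so result = 0.14
(R ∨ P) = max(0.14, 0.24) = 0.24
(Q → R): 0.54 > 0.14, so result = 0.14
((R ∨ P) → (Q → R)): 0.24 > 0.14, so result = 0.14
((Q → R) → ((R ∨ P) → (Q → R))): 0.14 ≤ 0.14, so result = 1
((not Q ∨ P) ∧ ((Q → R) → ((R ∨ P) → (Q → R)))) = min(0.24, 1) = 0.24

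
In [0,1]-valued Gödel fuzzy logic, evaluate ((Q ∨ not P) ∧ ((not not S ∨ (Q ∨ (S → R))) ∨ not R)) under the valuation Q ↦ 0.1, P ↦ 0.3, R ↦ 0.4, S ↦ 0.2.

0.10

not P: Gödel ¬ of 0.3 = 0 (operand ≠ 0)
(Q ∨ not P) = max(0.1, 0) = 0.1
not S: Gödel ¬ of 0.2 = 0 (operand ≠ 0)
not not S: Gödel ¬ of 0 = 1 (operand is 0)
(S → R): 0.2 ≤ 0.4, so result = 1
(Q ∨ (S → R)) = max(0.1, 1) = 1
(not not S ∨ (Q ∨ (S → R))) = max(1, 1) = 1
not R: Gödel ¬ of 0.4 = 0 (operand ≠ 0)
((not not S ∨ (Q ∨ (S → R))) ∨ not R) = max(1, 0) = 1
((Q ∨ not P) ∧ ((not not S ∨ (Q ∨ (S → R))) ∨ not R)) = min(0.1, 1) = 0.1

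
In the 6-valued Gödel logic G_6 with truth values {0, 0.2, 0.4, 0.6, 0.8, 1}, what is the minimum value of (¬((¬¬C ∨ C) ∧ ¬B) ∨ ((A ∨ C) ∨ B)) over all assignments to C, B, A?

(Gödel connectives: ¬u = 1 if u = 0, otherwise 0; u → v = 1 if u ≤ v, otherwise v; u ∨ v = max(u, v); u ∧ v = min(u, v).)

The minimum is attained at C = 0.2, B = 0, A = 0:
  ¬C: Gödel ¬ of 0.2 = 0 (operand ≠ 0)
  ¬¬C: Gödel ¬ of 0 = 1 (operand is 0)
  (¬¬C ∨ C) = max(1, 0.2) = 1
  ¬B: Gödel ¬ of 0 = 1 (operand is 0)
  ((¬¬C ∨ C) ∧ ¬B) = min(1, 1) = 1
  ¬((¬¬C ∨ C) ∧ ¬B): Gödel ¬ of 1 = 0 (operand ≠ 0)
  (A ∨ C) = max(0, 0.2) = 0.2
  ((A ∨ C) ∨ B) = max(0.2, 0) = 0.2
  (¬((¬¬C ∨ C) ∧ ¬B) ∨ ((A ∨ C) ∨ B)) = max(0, 0.2) = 0.2
Checking all 216 assignments confirms none give a value below 0.20.

0.20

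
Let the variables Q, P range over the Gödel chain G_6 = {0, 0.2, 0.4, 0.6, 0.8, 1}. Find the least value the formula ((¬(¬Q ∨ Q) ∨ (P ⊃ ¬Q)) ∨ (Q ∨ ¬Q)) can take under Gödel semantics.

The minimum is attained at Q = 0.2, P = 0.2:
  ¬Q: Gödel ¬ of 0.2 = 0 (operand ≠ 0)
  (¬Q ∨ Q) = max(0, 0.2) = 0.2
  ¬(¬Q ∨ Q): Gödel ¬ of 0.2 = 0 (operand ≠ 0)
  ¬Q: Gödel ¬ of 0.2 = 0 (operand ≠ 0)
  (P ⊃ ¬Q): 0.2 > 0, so result = 0
  (¬(¬Q ∨ Q) ∨ (P ⊃ ¬Q)) = max(0, 0) = 0
  ¬Q: Gödel ¬ of 0.2 = 0 (operand ≠ 0)
  (Q ∨ ¬Q) = max(0.2, 0) = 0.2
  ((¬(¬Q ∨ Q) ∨ (P ⊃ ¬Q)) ∨ (Q ∨ ¬Q)) = max(0, 0.2) = 0.2
Checking all 36 assignments confirms none give a value below 0.20.

0.20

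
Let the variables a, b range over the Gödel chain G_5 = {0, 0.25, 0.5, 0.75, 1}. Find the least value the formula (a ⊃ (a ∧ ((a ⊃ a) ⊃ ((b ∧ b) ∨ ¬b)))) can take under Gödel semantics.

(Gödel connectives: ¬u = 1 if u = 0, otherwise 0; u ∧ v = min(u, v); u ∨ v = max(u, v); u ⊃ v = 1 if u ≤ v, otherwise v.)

0.25

The minimum is attained at a = 0.5, b = 0.25:
  (a ⊃ a): 0.5 ≤ 0.5, so result = 1
  (b ∧ b) = min(0.25, 0.25) = 0.25
  ¬b: Gödel ¬ of 0.25 = 0 (operand ≠ 0)
  ((b ∧ b) ∨ ¬b) = max(0.25, 0) = 0.25
  ((a ⊃ a) ⊃ ((b ∧ b) ∨ ¬b)): 1 > 0.25, so result = 0.25
  (a ∧ ((a ⊃ a) ⊃ ((b ∧ b) ∨ ¬b))) = min(0.5, 0.25) = 0.25
  (a ⊃ (a ∧ ((a ⊃ a) ⊃ ((b ∧ b) ∨ ¬b)))): 0.5 > 0.25, so result = 0.25
Checking all 25 assignments confirms none give a value below 0.25.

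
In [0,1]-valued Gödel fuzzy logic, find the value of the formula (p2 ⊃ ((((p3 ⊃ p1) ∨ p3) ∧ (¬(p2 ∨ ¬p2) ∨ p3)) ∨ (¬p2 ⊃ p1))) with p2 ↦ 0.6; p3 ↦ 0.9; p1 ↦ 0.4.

(p3 ⊃ p1): 0.9 > 0.4, so result = 0.4
((p3 ⊃ p1) ∨ p3) = max(0.4, 0.9) = 0.9
¬p2: Gödel ¬ of 0.6 = 0 (operand ≠ 0)
(p2 ∨ ¬p2) = max(0.6, 0) = 0.6
¬(p2 ∨ ¬p2): Gödel ¬ of 0.6 = 0 (operand ≠ 0)
(¬(p2 ∨ ¬p2) ∨ p3) = max(0, 0.9) = 0.9
(((p3 ⊃ p1) ∨ p3) ∧ (¬(p2 ∨ ¬p2) ∨ p3)) = min(0.9, 0.9) = 0.9
¬p2: Gödel ¬ of 0.6 = 0 (operand ≠ 0)
(¬p2 ⊃ p1): 0 ≤ 0.4, so result = 1
((((p3 ⊃ p1) ∨ p3) ∧ (¬(p2 ∨ ¬p2) ∨ p3)) ∨ (¬p2 ⊃ p1)) = max(0.9, 1) = 1
(p2 ⊃ ((((p3 ⊃ p1) ∨ p3) ∧ (¬(p2 ∨ ¬p2) ∨ p3)) ∨ (¬p2 ⊃ p1))): 0.6 ≤ 1, so result = 1

1.00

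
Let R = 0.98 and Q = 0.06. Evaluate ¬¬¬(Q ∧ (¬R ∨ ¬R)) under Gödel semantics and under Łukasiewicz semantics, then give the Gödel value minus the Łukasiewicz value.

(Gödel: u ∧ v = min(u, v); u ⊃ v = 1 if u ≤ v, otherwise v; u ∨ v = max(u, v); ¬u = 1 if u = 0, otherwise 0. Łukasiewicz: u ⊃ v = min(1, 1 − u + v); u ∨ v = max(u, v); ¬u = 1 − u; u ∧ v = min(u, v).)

Gödel evaluation:
  ¬R: Gödel ¬ of 0.98 = 0 (operand ≠ 0)
  ¬R: Gödel ¬ of 0.98 = 0 (operand ≠ 0)
  (¬R ∨ ¬R) = max(0, 0) = 0
  (Q ∧ (¬R ∨ ¬R)) = min(0.06, 0) = 0
  ¬(Q ∧ (¬R ∨ ¬R)): Gödel ¬ of 0 = 1 (operand is 0)
  ¬¬(Q ∧ (¬R ∨ ¬R)): Gödel ¬ of 1 = 0 (operand ≠ 0)
  ¬¬¬(Q ∧ (¬R ∨ ¬R)): Gödel ¬ of 0 = 1 (operand is 0)
  Gödel value = 1
Łukasiewicz evaluation:
  ¬R: Łukasiewicz ¬ gives 1 − 0.98 = 0.02
  ¬R: Łukasiewicz ¬ gives 1 − 0.98 = 0.02
  (¬R ∨ ¬R) = max(0.02, 0.02) = 0.02
  (Q ∧ (¬R ∨ ¬R)) = min(0.06, 0.02) = 0.02
  ¬(Q ∧ (¬R ∨ ¬R)): Łukasiewicz ¬ gives 1 − 0.02 = 0.98
  ¬¬(Q ∧ (¬R ∨ ¬R)): Łukasiewicz ¬ gives 1 − 0.98 = 0.02
  ¬¬¬(Q ∧ (¬R ∨ ¬R)): Łukasiewicz ¬ gives 1 − 0.02 = 0.98
  Łukasiewicz value = 0.98
Difference: 1 − 0.98 = 0.02

0.02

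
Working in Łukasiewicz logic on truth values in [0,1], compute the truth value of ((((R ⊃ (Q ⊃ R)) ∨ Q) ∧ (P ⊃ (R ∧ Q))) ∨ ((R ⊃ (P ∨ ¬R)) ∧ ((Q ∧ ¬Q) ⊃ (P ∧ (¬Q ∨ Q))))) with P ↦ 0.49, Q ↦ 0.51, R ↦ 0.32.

(Q ⊃ R): min(1, 1 − 0.51 + 0.32) = 0.81
(R ⊃ (Q ⊃ R)): min(1, 1 − 0.32 + 0.81) = 1
((R ⊃ (Q ⊃ R)) ∨ Q) = max(1, 0.51) = 1
(R ∧ Q) = min(0.32, 0.51) = 0.32
(P ⊃ (R ∧ Q)): min(1, 1 − 0.49 + 0.32) = 0.83
(((R ⊃ (Q ⊃ R)) ∨ Q) ∧ (P ⊃ (R ∧ Q))) = min(1, 0.83) = 0.83
¬R: Łukasiewicz ¬ gives 1 − 0.32 = 0.68
(P ∨ ¬R) = max(0.49, 0.68) = 0.68
(R ⊃ (P ∨ ¬R)): min(1, 1 − 0.32 + 0.68) = 1
¬Q: Łukasiewicz ¬ gives 1 − 0.51 = 0.49
(Q ∧ ¬Q) = min(0.51, 0.49) = 0.49
¬Q: Łukasiewicz ¬ gives 1 − 0.51 = 0.49
(¬Q ∨ Q) = max(0.49, 0.51) = 0.51
(P ∧ (¬Q ∨ Q)) = min(0.49, 0.51) = 0.49
((Q ∧ ¬Q) ⊃ (P ∧ (¬Q ∨ Q))): min(1, 1 − 0.49 + 0.49) = 1
((R ⊃ (P ∨ ¬R)) ∧ ((Q ∧ ¬Q) ⊃ (P ∧ (¬Q ∨ Q)))) = min(1, 1) = 1
((((R ⊃ (Q ⊃ R)) ∨ Q) ∧ (P ⊃ (R ∧ Q))) ∨ ((R ⊃ (P ∨ ¬R)) ∧ ((Q ∧ ¬Q) ⊃ (P ∧ (¬Q ∨ Q))))) = max(0.83, 1) = 1

1.00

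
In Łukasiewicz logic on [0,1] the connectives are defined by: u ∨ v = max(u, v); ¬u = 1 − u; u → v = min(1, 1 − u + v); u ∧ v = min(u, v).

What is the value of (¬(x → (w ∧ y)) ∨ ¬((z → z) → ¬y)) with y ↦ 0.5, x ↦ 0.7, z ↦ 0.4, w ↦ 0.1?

(w ∧ y) = min(0.1, 0.5) = 0.1
(x → (w ∧ y)): min(1, 1 − 0.7 + 0.1) = 0.4
¬(x → (w ∧ y)): Łukasiewicz ¬ gives 1 − 0.4 = 0.6
(z → z): min(1, 1 − 0.4 + 0.4) = 1
¬y: Łukasiewicz ¬ gives 1 − 0.5 = 0.5
((z → z) → ¬y): min(1, 1 − 1 + 0.5) = 0.5
¬((z → z) → ¬y): Łukasiewicz ¬ gives 1 − 0.5 = 0.5
(¬(x → (w ∧ y)) ∨ ¬((z → z) → ¬y)) = max(0.6, 0.5) = 0.6

0.60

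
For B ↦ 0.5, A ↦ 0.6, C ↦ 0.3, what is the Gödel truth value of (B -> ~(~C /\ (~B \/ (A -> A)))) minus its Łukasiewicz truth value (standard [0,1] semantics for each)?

Gödel evaluation:
  ~C: Gödel ¬ of 0.3 = 0 (operand ≠ 0)
  ~B: Gödel ¬ of 0.5 = 0 (operand ≠ 0)
  (A -> A): 0.6 ≤ 0.6, so result = 1
  (~B \/ (A -> A)) = max(0, 1) = 1
  (~C /\ (~B \/ (A -> A))) = min(0, 1) = 0
  ~(~C /\ (~B \/ (A -> A))): Gödel ¬ of 0 = 1 (operand is 0)
  (B -> ~(~C /\ (~B \/ (A -> A)))): 0.5 ≤ 1, so result = 1
  Gödel value = 1
Łukasiewicz evaluation:
  ~C: Łukasiewicz ¬ gives 1 − 0.3 = 0.7
  ~B: Łukasiewicz ¬ gives 1 − 0.5 = 0.5
  (A -> A): min(1, 1 − 0.6 + 0.6) = 1
  (~B \/ (A -> A)) = max(0.5, 1) = 1
  (~C /\ (~B \/ (A -> A))) = min(0.7, 1) = 0.7
  ~(~C /\ (~B \/ (A -> A))): Łukasiewicz ¬ gives 1 − 0.7 = 0.3
  (B -> ~(~C /\ (~B \/ (A -> A)))): min(1, 1 − 0.5 + 0.3) = 0.8
  Łukasiewicz value = 0.8
Difference: 1 − 0.8 = 0.20

0.20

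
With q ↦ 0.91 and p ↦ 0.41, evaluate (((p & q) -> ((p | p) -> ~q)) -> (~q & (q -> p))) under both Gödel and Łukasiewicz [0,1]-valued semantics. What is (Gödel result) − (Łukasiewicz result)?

0.91

Gödel evaluation:
  (p & q) = min(0.41, 0.91) = 0.41
  (p | p) = max(0.41, 0.41) = 0.41
  ~q: Gödel ¬ of 0.91 = 0 (operand ≠ 0)
  ((p | p) -> ~q): 0.41 > 0, so result = 0
  ((p & q) -> ((p | p) -> ~q)): 0.41 > 0, so result = 0
  ~q: Gödel ¬ of 0.91 = 0 (operand ≠ 0)
  (q -> p): 0.91 > 0.41, so result = 0.41
  (~q & (q -> p)) = min(0, 0.41) = 0
  (((p & q) -> ((p | p) -> ~q)) -> (~q & (q -> p))): 0 ≤ 0, so result = 1
  Gödel value = 1
Łukasiewicz evaluation:
  (p & q) = min(0.41, 0.91) = 0.41
  (p | p) = max(0.41, 0.41) = 0.41
  ~q: Łukasiewicz ¬ gives 1 − 0.91 = 0.09
  ((p | p) -> ~q): min(1, 1 − 0.41 + 0.09) = 0.68
  ((p & q) -> ((p | p) -> ~q)): min(1, 1 − 0.41 + 0.68) = 1
  ~q: Łukasiewicz ¬ gives 1 − 0.91 = 0.09
  (q -> p): min(1, 1 − 0.91 + 0.41) = 0.5
  (~q & (q -> p)) = min(0.09, 0.5) = 0.09
  (((p & q) -> ((p | p) -> ~q)) -> (~q & (q -> p))): min(1, 1 − 1 + 0.09) = 0.09
  Łukasiewicz value = 0.09
Difference: 1 − 0.09 = 0.91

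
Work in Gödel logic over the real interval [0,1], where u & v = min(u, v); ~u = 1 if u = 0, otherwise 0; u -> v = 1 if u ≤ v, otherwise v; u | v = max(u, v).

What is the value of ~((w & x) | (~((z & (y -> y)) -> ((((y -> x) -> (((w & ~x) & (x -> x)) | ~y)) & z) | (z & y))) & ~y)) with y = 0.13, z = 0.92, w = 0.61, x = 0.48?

(w & x) = min(0.61, 0.48) = 0.48
(y -> y): 0.13 ≤ 0.13, so result = 1
(z & (y -> y)) = min(0.92, 1) = 0.92
(y -> x): 0.13 ≤ 0.48, so result = 1
~x: Gödel ¬ of 0.48 = 0 (operand ≠ 0)
(w & ~x) = min(0.61, 0) = 0
(x -> x): 0.48 ≤ 0.48, so result = 1
((w & ~x) & (x -> x)) = min(0, 1) = 0
~y: Gödel ¬ of 0.13 = 0 (operand ≠ 0)
(((w & ~x) & (x -> x)) | ~y) = max(0, 0) = 0
((y -> x) -> (((w & ~x) & (x -> x)) | ~y)): 1 > 0, so result = 0
(((y -> x) -> (((w & ~x) & (x -> x)) | ~y)) & z) = min(0, 0.92) = 0
(z & y) = min(0.92, 0.13) = 0.13
((((y -> x) -> (((w & ~x) & (x -> x)) | ~y)) & z) | (z & y)) = max(0, 0.13) = 0.13
((z & (y -> y)) -> ((((y -> x) -> (((w & ~x) & (x -> x)) | ~y)) & z) | (z & y))): 0.92 > 0.13, so result = 0.13
~((z & (y -> y)) -> ((((y -> x) -> (((w & ~x) & (x -> x)) | ~y)) & z) | (z & y))): Gödel ¬ of 0.13 = 0 (operand ≠ 0)
~y: Gödel ¬ of 0.13 = 0 (operand ≠ 0)
(~((z & (y -> y)) -> ((((y -> x) -> (((w & ~x) & (x -> x)) | ~y)) & z) | (z & y))) & ~y) = min(0, 0) = 0
((w & x) | (~((z & (y -> y)) -> ((((y -> x) -> (((w & ~x) & (x -> x)) | ~y)) & z) | (z & y))) & ~y)) = max(0.48, 0) = 0.48
~((w & x) | (~((z & (y -> y)) -> ((((y -> x) -> (((w & ~x) & (x -> x)) | ~y)) & z) | (z & y))) & ~y)): Gödel ¬ of 0.48 = 0 (operand ≠ 0)

0.00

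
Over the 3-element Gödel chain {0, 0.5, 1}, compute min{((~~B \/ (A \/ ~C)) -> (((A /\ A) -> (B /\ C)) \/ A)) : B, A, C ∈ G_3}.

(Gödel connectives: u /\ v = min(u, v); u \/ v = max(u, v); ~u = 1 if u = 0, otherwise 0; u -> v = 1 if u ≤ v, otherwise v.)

The minimum is attained at B = 0, A = 0.5, C = 0:
  ~B: Gödel ¬ of 0 = 1 (operand is 0)
  ~~B: Gödel ¬ of 1 = 0 (operand ≠ 0)
  ~C: Gödel ¬ of 0 = 1 (operand is 0)
  (A \/ ~C) = max(0.5, 1) = 1
  (~~B \/ (A \/ ~C)) = max(0, 1) = 1
  (A /\ A) = min(0.5, 0.5) = 0.5
  (B /\ C) = min(0, 0) = 0
  ((A /\ A) -> (B /\ C)): 0.5 > 0, so result = 0
  (((A /\ A) -> (B /\ C)) \/ A) = max(0, 0.5) = 0.5
  ((~~B \/ (A \/ ~C)) -> (((A /\ A) -> (B /\ C)) \/ A)): 1 > 0.5, so result = 0.5
Checking all 27 assignments confirms none give a value below 0.50.

0.50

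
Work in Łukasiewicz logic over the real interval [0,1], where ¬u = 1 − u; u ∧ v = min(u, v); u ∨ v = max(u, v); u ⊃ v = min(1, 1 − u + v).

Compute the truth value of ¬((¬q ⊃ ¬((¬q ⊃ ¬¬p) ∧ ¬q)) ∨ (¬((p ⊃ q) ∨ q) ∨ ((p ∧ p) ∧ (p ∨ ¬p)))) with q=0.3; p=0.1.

¬q: Łukasiewicz ¬ gives 1 − 0.3 = 0.7
¬q: Łukasiewicz ¬ gives 1 − 0.3 = 0.7
¬p: Łukasiewicz ¬ gives 1 − 0.1 = 0.9
¬¬p: Łukasiewicz ¬ gives 1 − 0.9 = 0.1
(¬q ⊃ ¬¬p): min(1, 1 − 0.7 + 0.1) = 0.4
¬q: Łukasiewicz ¬ gives 1 − 0.3 = 0.7
((¬q ⊃ ¬¬p) ∧ ¬q) = min(0.4, 0.7) = 0.4
¬((¬q ⊃ ¬¬p) ∧ ¬q): Łukasiewicz ¬ gives 1 − 0.4 = 0.6
(¬q ⊃ ¬((¬q ⊃ ¬¬p) ∧ ¬q)): min(1, 1 − 0.7 + 0.6) = 0.9
(p ⊃ q): min(1, 1 − 0.1 + 0.3) = 1
((p ⊃ q) ∨ q) = max(1, 0.3) = 1
¬((p ⊃ q) ∨ q): Łukasiewicz ¬ gives 1 − 1 = 0
(p ∧ p) = min(0.1, 0.1) = 0.1
¬p: Łukasiewicz ¬ gives 1 − 0.1 = 0.9
(p ∨ ¬p) = max(0.1, 0.9) = 0.9
((p ∧ p) ∧ (p ∨ ¬p)) = min(0.1, 0.9) = 0.1
(¬((p ⊃ q) ∨ q) ∨ ((p ∧ p) ∧ (p ∨ ¬p))) = max(0, 0.1) = 0.1
((¬q ⊃ ¬((¬q ⊃ ¬¬p) ∧ ¬q)) ∨ (¬((p ⊃ q) ∨ q) ∨ ((p ∧ p) ∧ (p ∨ ¬p)))) = max(0.9, 0.1) = 0.9
¬((¬q ⊃ ¬((¬q ⊃ ¬¬p) ∧ ¬q)) ∨ (¬((p ⊃ q) ∨ q) ∨ ((p ∧ p) ∧ (p ∨ ¬p)))): Łukasiewicz ¬ gives 1 − 0.9 = 0.1

0.10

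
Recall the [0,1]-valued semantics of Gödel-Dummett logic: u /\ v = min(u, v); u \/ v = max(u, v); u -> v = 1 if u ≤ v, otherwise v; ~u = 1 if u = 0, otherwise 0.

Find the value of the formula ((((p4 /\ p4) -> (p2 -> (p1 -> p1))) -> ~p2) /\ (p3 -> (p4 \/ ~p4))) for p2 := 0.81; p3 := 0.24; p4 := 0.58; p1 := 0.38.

0.00

(p4 /\ p4) = min(0.58, 0.58) = 0.58
(p1 -> p1): 0.38 ≤ 0.38, so result = 1
(p2 -> (p1 -> p1)): 0.81 ≤ 1, so result = 1
((p4 /\ p4) -> (p2 -> (p1 -> p1))): 0.58 ≤ 1, so result = 1
~p2: Gödel ¬ of 0.81 = 0 (operand ≠ 0)
(((p4 /\ p4) -> (p2 -> (p1 -> p1))) -> ~p2): 1 > 0, so result = 0
~p4: Gödel ¬ of 0.58 = 0 (operand ≠ 0)
(p4 \/ ~p4) = max(0.58, 0) = 0.58
(p3 -> (p4 \/ ~p4)): 0.24 ≤ 0.58, so result = 1
((((p4 /\ p4) -> (p2 -> (p1 -> p1))) -> ~p2) /\ (p3 -> (p4 \/ ~p4))) = min(0, 1) = 0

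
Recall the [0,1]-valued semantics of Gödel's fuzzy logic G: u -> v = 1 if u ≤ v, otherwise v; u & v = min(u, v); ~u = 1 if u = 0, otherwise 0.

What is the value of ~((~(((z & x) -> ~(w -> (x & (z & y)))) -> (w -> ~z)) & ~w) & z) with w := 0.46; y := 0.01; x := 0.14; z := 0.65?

(z & x) = min(0.65, 0.14) = 0.14
(z & y) = min(0.65, 0.01) = 0.01
(x & (z & y)) = min(0.14, 0.01) = 0.01
(w -> (x & (z & y))): 0.46 > 0.01, so result = 0.01
~(w -> (x & (z & y))): Gödel ¬ of 0.01 = 0 (operand ≠ 0)
((z & x) -> ~(w -> (x & (z & y)))): 0.14 > 0, so result = 0
~z: Gödel ¬ of 0.65 = 0 (operand ≠ 0)
(w -> ~z): 0.46 > 0, so result = 0
(((z & x) -> ~(w -> (x & (z & y)))) -> (w -> ~z)): 0 ≤ 0, so result = 1
~(((z & x) -> ~(w -> (x & (z & y)))) -> (w -> ~z)): Gödel ¬ of 1 = 0 (operand ≠ 0)
~w: Gödel ¬ of 0.46 = 0 (operand ≠ 0)
(~(((z & x) -> ~(w -> (x & (z & y)))) -> (w -> ~z)) & ~w) = min(0, 0) = 0
((~(((z & x) -> ~(w -> (x & (z & y)))) -> (w -> ~z)) & ~w) & z) = min(0, 0.65) = 0
~((~(((z & x) -> ~(w -> (x & (z & y)))) -> (w -> ~z)) & ~w) & z): Gödel ¬ of 0 = 1 (operand is 0)

1.00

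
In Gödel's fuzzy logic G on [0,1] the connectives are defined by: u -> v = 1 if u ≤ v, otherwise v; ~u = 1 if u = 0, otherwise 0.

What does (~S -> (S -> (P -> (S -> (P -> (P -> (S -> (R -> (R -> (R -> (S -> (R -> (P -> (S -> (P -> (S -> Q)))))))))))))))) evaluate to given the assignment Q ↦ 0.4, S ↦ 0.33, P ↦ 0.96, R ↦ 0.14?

~S: Gödel ¬ of 0.33 = 0 (operand ≠ 0)
(S -> Q): 0.33 ≤ 0.4, so result = 1
(P -> (S -> Q)): 0.96 ≤ 1, so result = 1
(S -> (P -> (S -> Q))): 0.33 ≤ 1, so result = 1
(P -> (S -> (P -> (S -> Q)))): 0.96 ≤ 1, so result = 1
(R -> (P -> (S -> (P -> (S -> Q))))): 0.14 ≤ 1, so result = 1
(S -> (R -> (P -> (S -> (P -> (S -> Q)))))): 0.33 ≤ 1, so result = 1
(R -> (S -> (R -> (P -> (S -> (P -> (S -> Q))))))): 0.14 ≤ 1, so result = 1
(R -> (R -> (S -> (R -> (P -> (S -> (P -> (S -> Q)))))))): 0.14 ≤ 1, so result = 1
(R -> (R -> (R -> (S -> (R -> (P -> (S -> (P -> (S -> Q))))))))): 0.14 ≤ 1, so result = 1
(S -> (R -> (R -> (R -> (S -> (R -> (P -> (S -> (P -> (S -> Q)))))))))): 0.33 ≤ 1, so result = 1
(P -> (S -> (R -> (R -> (R -> (S -> (R -> (P -> (S -> (P -> (S -> Q))))))))))): 0.96 ≤ 1, so result = 1
(P -> (P -> (S -> (R -> (R -> (R -> (S -> (R -> (P -> (S -> (P -> (S -> Q)))))))))))): 0.96 ≤ 1, so result = 1
(S -> (P -> (P -> (S -> (R -> (R -> (R -> (S -> (R -> (P -> (S -> (P -> (S -> Q))))))))))))): 0.33 ≤ 1, so result = 1
(P -> (S -> (P -> (P -> (S -> (R -> (R -> (R -> (S -> (R -> (P -> (S -> (P -> (S -> Q)))))))))))))): 0.96 ≤ 1, so result = 1
(S -> (P -> (S -> (P -> (P -> (S -> (R -> (R -> (R -> (S -> (R -> (P -> (S -> (P -> (S -> Q))))))))))))))): 0.33 ≤ 1, so result = 1
(~S -> (S -> (P -> (S -> (P -> (P -> (S -> (R -> (R -> (R -> (S -> (R -> (P -> (S -> (P -> (S -> Q)))))))))))))))): 0 ≤ 1, so result = 1

1.00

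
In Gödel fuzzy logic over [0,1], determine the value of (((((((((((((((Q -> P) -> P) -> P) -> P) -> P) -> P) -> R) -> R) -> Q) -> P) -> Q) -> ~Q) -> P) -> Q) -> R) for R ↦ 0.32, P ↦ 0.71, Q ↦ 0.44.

(Q -> P): 0.44 ≤ 0.71, so result = 1
((Q -> P) -> P): 1 > 0.71, so result = 0.71
(((Q -> P) -> P) -> P): 0.71 ≤ 0.71, so result = 1
((((Q -> P) -> P) -> P) -> P): 1 > 0.71, so result = 0.71
(((((Q -> P) -> P) -> P) -> P) -> P): 0.71 ≤ 0.71, so result = 1
((((((Q -> P) -> P) -> P) -> P) -> P) -> P): 1 > 0.71, so result = 0.71
(((((((Q -> P) -> P) -> P) -> P) -> P) -> P) -> R): 0.71 > 0.32, so result = 0.32
((((((((Q -> P) -> P) -> P) -> P) -> P) -> P) -> R) -> R): 0.32 ≤ 0.32, so result = 1
(((((((((Q -> P) -> P) -> P) -> P) -> P) -> P) -> R) -> R) -> Q): 1 > 0.44, so result = 0.44
((((((((((Q -> P) -> P) -> P) -> P) -> P) -> P) -> R) -> R) -> Q) -> P): 0.44 ≤ 0.71, so result = 1
(((((((((((Q -> P) -> P) -> P) -> P) -> P) -> P) -> R) -> R) -> Q) -> P) -> Q): 1 > 0.44, so result = 0.44
~Q: Gödel ¬ of 0.44 = 0 (operand ≠ 0)
((((((((((((Q -> P) -> P) -> P) -> P) -> P) -> P) -> R) -> R) -> Q) -> P) -> Q) -> ~Q): 0.44 > 0, so result = 0
(((((((((((((Q -> P) -> P) -> P) -> P) -> P) -> P) -> R) -> R) -> Q) -> P) -> Q) -> ~Q) -> P): 0 ≤ 0.71, so result = 1
((((((((((((((Q -> P) -> P) -> P) -> P) -> P) -> P) -> R) -> R) -> Q) -> P) -> Q) -> ~Q) -> P) -> Q): 1 > 0.44, so result = 0.44
(((((((((((((((Q -> P) -> P) -> P) -> P) -> P) -> P) -> R) -> R) -> Q) -> P) -> Q) -> ~Q) -> P) -> Q) -> R): 0.44 > 0.32, so result = 0.32

0.32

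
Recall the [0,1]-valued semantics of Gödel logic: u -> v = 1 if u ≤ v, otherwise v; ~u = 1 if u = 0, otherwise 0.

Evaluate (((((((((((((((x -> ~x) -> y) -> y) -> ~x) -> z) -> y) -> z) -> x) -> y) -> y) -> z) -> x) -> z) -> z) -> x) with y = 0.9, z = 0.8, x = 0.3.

~x: Gödel ¬ of 0.3 = 0 (operand ≠ 0)
(x -> ~x): 0.3 > 0, so result = 0
((x -> ~x) -> y): 0 ≤ 0.9, so result = 1
(((x -> ~x) -> y) -> y): 1 > 0.9, so result = 0.9
~x: Gödel ¬ of 0.3 = 0 (operand ≠ 0)
((((x -> ~x) -> y) -> y) -> ~x): 0.9 > 0, so result = 0
(((((x -> ~x) -> y) -> y) -> ~x) -> z): 0 ≤ 0.8, so result = 1
((((((x -> ~x) -> y) -> y) -> ~x) -> z) -> y): 1 > 0.9, so result = 0.9
(((((((x -> ~x) -> y) -> y) -> ~x) -> z) -> y) -> z): 0.9 > 0.8, so result = 0.8
((((((((x -> ~x) -> y) -> y) -> ~x) -> z) -> y) -> z) -> x): 0.8 > 0.3, so result = 0.3
(((((((((x -> ~x) -> y) -> y) -> ~x) -> z) -> y) -> z) -> x) -> y): 0.3 ≤ 0.9, so result = 1
((((((((((x -> ~x) -> y) -> y) -> ~x) -> z) -> y) -> z) -> x) -> y) -> y): 1 > 0.9, so result = 0.9
(((((((((((x -> ~x) -> y) -> y) -> ~x) -> z) -> y) -> z) -> x) -> y) -> y) -> z): 0.9 > 0.8, so result = 0.8
((((((((((((x -> ~x) -> y) -> y) -> ~x) -> z) -> y) -> z) -> x) -> y) -> y) -> z) -> x): 0.8 > 0.3, so result = 0.3
(((((((((((((x -> ~x) -> y) -> y) -> ~x) -> z) -> y) -> z) -> x) -> y) -> y) -> z) -> x) -> z): 0.3 ≤ 0.8, so result = 1
((((((((((((((x -> ~x) -> y) -> y) -> ~x) -> z) -> y) -> z) -> x) -> y) -> y) -> z) -> x) -> z) -> z): 1 > 0.8, so result = 0.8
(((((((((((((((x -> ~x) -> y) -> y) -> ~x) -> z) -> y) -> z) -> x) -> y) -> y) -> z) -> x) -> z) -> z) -> x): 0.8 > 0.3, so result = 0.3

0.30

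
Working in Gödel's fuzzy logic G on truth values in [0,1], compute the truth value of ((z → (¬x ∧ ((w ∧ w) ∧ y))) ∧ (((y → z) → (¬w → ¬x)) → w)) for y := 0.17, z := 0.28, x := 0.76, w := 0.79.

0.00

¬x: Gödel ¬ of 0.76 = 0 (operand ≠ 0)
(w ∧ w) = min(0.79, 0.79) = 0.79
((w ∧ w) ∧ y) = min(0.79, 0.17) = 0.17
(¬x ∧ ((w ∧ w) ∧ y)) = min(0, 0.17) = 0
(z → (¬x ∧ ((w ∧ w) ∧ y))): 0.28 > 0, so result = 0
(y → z): 0.17 ≤ 0.28, so result = 1
¬w: Gödel ¬ of 0.79 = 0 (operand ≠ 0)
¬x: Gödel ¬ of 0.76 = 0 (operand ≠ 0)
(¬w → ¬x): 0 ≤ 0, so result = 1
((y → z) → (¬w → ¬x)): 1 ≤ 1, so result = 1
(((y → z) → (¬w → ¬x)) → w): 1 > 0.79, so result = 0.79
((z → (¬x ∧ ((w ∧ w) ∧ y))) ∧ (((y → z) → (¬w → ¬x)) → w)) = min(0, 0.79) = 0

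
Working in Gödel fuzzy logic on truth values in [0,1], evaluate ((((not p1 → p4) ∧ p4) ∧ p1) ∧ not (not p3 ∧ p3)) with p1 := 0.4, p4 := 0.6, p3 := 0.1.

not p1: Gödel ¬ of 0.4 = 0 (operand ≠ 0)
(not p1 → p4): 0 ≤ 0.6, so result = 1
((not p1 → p4) ∧ p4) = min(1, 0.6) = 0.6
(((not p1 → p4) ∧ p4) ∧ p1) = min(0.6, 0.4) = 0.4
not p3: Gödel ¬ of 0.1 = 0 (operand ≠ 0)
(not p3 ∧ p3) = min(0, 0.1) = 0
not (not p3 ∧ p3): Gödel ¬ of 0 = 1 (operand is 0)
((((not p1 → p4) ∧ p4) ∧ p1) ∧ not (not p3 ∧ p3)) = min(0.4, 1) = 0.4

0.40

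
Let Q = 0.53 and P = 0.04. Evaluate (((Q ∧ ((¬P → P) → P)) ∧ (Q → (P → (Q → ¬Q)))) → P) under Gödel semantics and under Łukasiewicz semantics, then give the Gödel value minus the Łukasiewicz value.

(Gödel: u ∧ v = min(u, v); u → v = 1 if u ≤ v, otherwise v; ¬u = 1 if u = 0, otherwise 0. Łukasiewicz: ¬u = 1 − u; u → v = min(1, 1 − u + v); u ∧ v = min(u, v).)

0.49

Gödel evaluation:
  ¬P: Gödel ¬ of 0.04 = 0 (operand ≠ 0)
  (¬P → P): 0 ≤ 0.04, so result = 1
  ((¬P → P) → P): 1 > 0.04, so result = 0.04
  (Q ∧ ((¬P → P) → P)) = min(0.53, 0.04) = 0.04
  ¬Q: Gödel ¬ of 0.53 = 0 (operand ≠ 0)
  (Q → ¬Q): 0.53 > 0, so result = 0
  (P → (Q → ¬Q)): 0.04 > 0, so result = 0
  (Q → (P → (Q → ¬Q))): 0.53 > 0, so result = 0
  ((Q ∧ ((¬P → P) → P)) ∧ (Q → (P → (Q → ¬Q)))) = min(0.04, 0) = 0
  (((Q ∧ ((¬P → P) → P)) ∧ (Q → (P → (Q → ¬Q)))) → P): 0 ≤ 0.04, so result = 1
  Gödel value = 1
Łukasiewicz evaluation:
  ¬P: Łukasiewicz ¬ gives 1 − 0.04 = 0.96
  (¬P → P): min(1, 1 − 0.96 + 0.04) = 0.08
  ((¬P → P) → P): min(1, 1 − 0.08 + 0.04) = 0.96
  (Q ∧ ((¬P → P) → P)) = min(0.53, 0.96) = 0.53
  ¬Q: Łukasiewicz ¬ gives 1 − 0.53 = 0.47
  (Q → ¬Q): min(1, 1 − 0.53 + 0.47) = 0.94
  (P → (Q → ¬Q)): min(1, 1 − 0.04 + 0.94) = 1
  (Q → (P → (Q → ¬Q))): min(1, 1 − 0.53 + 1) = 1
  ((Q ∧ ((¬P → P) → P)) ∧ (Q → (P → (Q → ¬Q)))) = min(0.53, 1) = 0.53
  (((Q ∧ ((¬P → P) → P)) ∧ (Q → (P → (Q → ¬Q)))) → P): min(1, 1 − 0.53 + 0.04) = 0.51
  Łukasiewicz value = 0.51
Difference: 1 − 0.51 = 0.49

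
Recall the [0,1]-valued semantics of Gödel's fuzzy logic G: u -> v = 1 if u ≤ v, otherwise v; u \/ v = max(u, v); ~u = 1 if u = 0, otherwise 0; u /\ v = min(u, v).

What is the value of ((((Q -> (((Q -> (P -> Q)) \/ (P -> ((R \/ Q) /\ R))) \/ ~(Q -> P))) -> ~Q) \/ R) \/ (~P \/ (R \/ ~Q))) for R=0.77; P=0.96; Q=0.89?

0.77

(P -> Q): 0.96 > 0.89, so result = 0.89
(Q -> (P -> Q)): 0.89 ≤ 0.89, so result = 1
(R \/ Q) = max(0.77, 0.89) = 0.89
((R \/ Q) /\ R) = min(0.89, 0.77) = 0.77
(P -> ((R \/ Q) /\ R)): 0.96 > 0.77, so result = 0.77
((Q -> (P -> Q)) \/ (P -> ((R \/ Q) /\ R))) = max(1, 0.77) = 1
(Q -> P): 0.89 ≤ 0.96, so result = 1
~(Q -> P): Gödel ¬ of 1 = 0 (operand ≠ 0)
(((Q -> (P -> Q)) \/ (P -> ((R \/ Q) /\ R))) \/ ~(Q -> P)) = max(1, 0) = 1
(Q -> (((Q -> (P -> Q)) \/ (P -> ((R \/ Q) /\ R))) \/ ~(Q -> P))): 0.89 ≤ 1, so result = 1
~Q: Gödel ¬ of 0.89 = 0 (operand ≠ 0)
((Q -> (((Q -> (P -> Q)) \/ (P -> ((R \/ Q) /\ R))) \/ ~(Q -> P))) -> ~Q): 1 > 0, so result = 0
(((Q -> (((Q -> (P -> Q)) \/ (P -> ((R \/ Q) /\ R))) \/ ~(Q -> P))) -> ~Q) \/ R) = max(0, 0.77) = 0.77
~P: Gödel ¬ of 0.96 = 0 (operand ≠ 0)
~Q: Gödel ¬ of 0.89 = 0 (operand ≠ 0)
(R \/ ~Q) = max(0.77, 0) = 0.77
(~P \/ (R \/ ~Q)) = max(0, 0.77) = 0.77
((((Q -> (((Q -> (P -> Q)) \/ (P -> ((R \/ Q) /\ R))) \/ ~(Q -> P))) -> ~Q) \/ R) \/ (~P \/ (R \/ ~Q))) = max(0.77, 0.77) = 0.77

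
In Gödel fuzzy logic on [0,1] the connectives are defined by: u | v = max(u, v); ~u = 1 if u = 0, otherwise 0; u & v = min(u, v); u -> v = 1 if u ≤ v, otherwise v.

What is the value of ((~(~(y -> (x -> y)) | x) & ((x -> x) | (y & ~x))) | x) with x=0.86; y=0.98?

0.86

(x -> y): 0.86 ≤ 0.98, so result = 1
(y -> (x -> y)): 0.98 ≤ 1, so result = 1
~(y -> (x -> y)): Gödel ¬ of 1 = 0 (operand ≠ 0)
(~(y -> (x -> y)) | x) = max(0, 0.86) = 0.86
~(~(y -> (x -> y)) | x): Gödel ¬ of 0.86 = 0 (operand ≠ 0)
(x -> x): 0.86 ≤ 0.86, so result = 1
~x: Gödel ¬ of 0.86 = 0 (operand ≠ 0)
(y & ~x) = min(0.98, 0) = 0
((x -> x) | (y & ~x)) = max(1, 0) = 1
(~(~(y -> (x -> y)) | x) & ((x -> x) | (y & ~x))) = min(0, 1) = 0
((~(~(y -> (x -> y)) | x) & ((x -> x) | (y & ~x))) | x) = max(0, 0.86) = 0.86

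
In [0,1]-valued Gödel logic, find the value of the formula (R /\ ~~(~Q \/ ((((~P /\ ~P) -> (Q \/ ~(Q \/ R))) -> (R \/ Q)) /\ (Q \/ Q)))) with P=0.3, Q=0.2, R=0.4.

~Q: Gödel ¬ of 0.2 = 0 (operand ≠ 0)
~P: Gödel ¬ of 0.3 = 0 (operand ≠ 0)
~P: Gödel ¬ of 0.3 = 0 (operand ≠ 0)
(~P /\ ~P) = min(0, 0) = 0
(Q \/ R) = max(0.2, 0.4) = 0.4
~(Q \/ R): Gödel ¬ of 0.4 = 0 (operand ≠ 0)
(Q \/ ~(Q \/ R)) = max(0.2, 0) = 0.2
((~P /\ ~P) -> (Q \/ ~(Q \/ R))): 0 ≤ 0.2, so result = 1
(R \/ Q) = max(0.4, 0.2) = 0.4
(((~P /\ ~P) -> (Q \/ ~(Q \/ R))) -> (R \/ Q)): 1 > 0.4, so result = 0.4
(Q \/ Q) = max(0.2, 0.2) = 0.2
((((~P /\ ~P) -> (Q \/ ~(Q \/ R))) -> (R \/ Q)) /\ (Q \/ Q)) = min(0.4, 0.2) = 0.2
(~Q \/ ((((~P /\ ~P) -> (Q \/ ~(Q \/ R))) -> (R \/ Q)) /\ (Q \/ Q))) = max(0, 0.2) = 0.2
~(~Q \/ ((((~P /\ ~P) -> (Q \/ ~(Q \/ R))) -> (R \/ Q)) /\ (Q \/ Q))): Gödel ¬ of 0.2 = 0 (operand ≠ 0)
~~(~Q \/ ((((~P /\ ~P) -> (Q \/ ~(Q \/ R))) -> (R \/ Q)) /\ (Q \/ Q))): Gödel ¬ of 0 = 1 (operand is 0)
(R /\ ~~(~Q \/ ((((~P /\ ~P) -> (Q \/ ~(Q \/ R))) -> (R \/ Q)) /\ (Q \/ Q)))) = min(0.4, 1) = 0.4

0.40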